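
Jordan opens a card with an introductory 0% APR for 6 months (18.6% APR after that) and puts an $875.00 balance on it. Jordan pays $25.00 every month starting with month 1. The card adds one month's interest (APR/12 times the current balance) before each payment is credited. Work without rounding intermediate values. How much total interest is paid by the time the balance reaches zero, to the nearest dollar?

$245

Promo months 1–6 at r₀ = 0%/12 = 0; months 7+ at r₁ = 18.6%/12 = 0.0155.
After month 6 (no interest yet): B = $875.00 − 6·$25.00 = $725.00.
Then at r₁ with $25.00/mo: n₂ = −ln(1 − r₁·B/P)/ln(1+r₁) ≈ 38.81 → 39 more payments.
Total paid = 44·$25.00 + $20.26 = $1,120.26; interest = $1,120.26 − $875.00 = $245.26.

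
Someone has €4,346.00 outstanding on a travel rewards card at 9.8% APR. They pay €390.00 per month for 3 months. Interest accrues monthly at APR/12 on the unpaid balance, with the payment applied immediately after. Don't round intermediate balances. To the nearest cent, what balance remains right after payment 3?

Monthly rate r = 9.8%/12 = 0.816667% = 0.00816667.
Each month: B ← B·(1+r) − €390.00.
Month 1: interest €35.49; balance after payment €3,991.49.
Month 2: interest €32.60; balance after payment €3,634.09.
Month 3: interest €29.68; balance after payment €3,273.77.

€3,273.77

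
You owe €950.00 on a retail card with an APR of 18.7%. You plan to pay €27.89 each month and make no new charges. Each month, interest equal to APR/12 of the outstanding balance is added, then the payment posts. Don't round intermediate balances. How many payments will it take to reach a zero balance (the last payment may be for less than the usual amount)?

Monthly rate r = 18.7%/12 = 1.55833% = 0.0155833.
Recurrence: B ← B·(1+r) − €27.89.
Month 1: interest €14.80; balance after payment €936.91.
Month 2: interest €14.60; balance after payment €923.62.
Closed form: n = −ln(1 − rB₀/P)/ln(1+r) = −ln(0.46919)/ln(1.01558) ≈ 48.938, so the balance reaches zero during payment 49.

49 payments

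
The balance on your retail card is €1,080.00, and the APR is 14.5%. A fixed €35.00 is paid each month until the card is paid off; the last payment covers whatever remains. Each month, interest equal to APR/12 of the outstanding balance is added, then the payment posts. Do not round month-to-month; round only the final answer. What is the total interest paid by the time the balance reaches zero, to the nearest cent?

Monthly rate r = 14.5%/12 = 1.20833% = 0.0120833.
Payoff takes n = ⌈−ln(1 − rB₀/P)/ln(1+r)⌉ = ⌈38.846⌉ = 39 payments; the last is €29.65.
Total paid = 38·€35.00 + €29.65 = €1,359.65.
Total interest = total paid − principal = €1,359.65 − €1,080.00 = €279.65.

€279.65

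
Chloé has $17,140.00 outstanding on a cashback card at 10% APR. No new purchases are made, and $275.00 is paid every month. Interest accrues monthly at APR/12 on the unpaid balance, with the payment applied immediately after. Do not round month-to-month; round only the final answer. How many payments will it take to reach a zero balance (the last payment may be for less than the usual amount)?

89 months

Monthly rate r = 10%/12 = 0.833333% = 0.00833333.
Recurrence: B ← B·(1+r) − $275.00.
Month 1: interest $142.83; balance after payment $17,007.83.
Month 2: interest $141.73; balance after payment $16,874.57.
Closed form: n = −ln(1 − rB₀/P)/ln(1+r) = −ln(0.48061)/ln(1.00833) ≈ 88.291, so the balance reaches zero during payment 89.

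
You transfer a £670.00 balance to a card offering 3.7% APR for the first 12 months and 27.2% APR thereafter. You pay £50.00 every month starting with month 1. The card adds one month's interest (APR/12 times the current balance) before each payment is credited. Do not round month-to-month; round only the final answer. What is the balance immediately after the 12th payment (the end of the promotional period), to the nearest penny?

£84.93

Promo months 1–12 at r₀ = 3.7%/12 = 0.00308333; months 13+ at r₁ = 27.2%/12 = 0.0226667.
After month 12: iterate B ← B·(1+r₀) − £50.00 for 12 months → £84.93.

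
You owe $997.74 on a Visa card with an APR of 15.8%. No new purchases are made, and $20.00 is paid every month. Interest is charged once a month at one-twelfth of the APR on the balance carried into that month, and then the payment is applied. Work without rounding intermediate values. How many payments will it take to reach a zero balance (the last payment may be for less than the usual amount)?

Monthly rate r = 15.8%/12 = 1.31667% = 0.0131667.
Recurrence: B ← B·(1+r) − $20.00.
Month 1: interest $13.14; balance after payment $990.88.
Month 2: interest $13.05; balance after payment $983.92.
Closed form: n = −ln(1 − rB₀/P)/ln(1+r) = −ln(0.34315)/ln(1.01317) ≈ 81.767, so the balance reaches zero during payment 82.

82 payments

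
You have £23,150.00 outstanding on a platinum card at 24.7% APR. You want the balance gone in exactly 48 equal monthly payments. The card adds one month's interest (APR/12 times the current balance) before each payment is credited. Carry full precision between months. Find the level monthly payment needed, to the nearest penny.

£763.72

Monthly rate r = 24.7%/12 = 2.05833% = 0.0205833.
Level-payment amortization: P = B₀·r / (1 − (1+r)^(−n)) = 23150.00·0.0205833 / (1 − 1.02058^(−48)).
Denominator 1 − (1+r)^(−48) = 0.623925961.
P = 476.504 / 0.623925961 ≈ 763.72.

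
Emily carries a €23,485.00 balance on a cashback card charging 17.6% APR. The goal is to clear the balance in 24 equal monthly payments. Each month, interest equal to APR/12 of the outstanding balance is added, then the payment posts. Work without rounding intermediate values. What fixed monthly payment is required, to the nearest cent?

€1,167.93

Monthly rate r = 17.6%/12 = 1.46667% = 0.0146667.
Level-payment amortization: P = B₀·r / (1 − (1+r)^(−n)) = 23485.00·0.0146667 / (1 − 1.01467^(−24)).
Denominator 1 − (1+r)^(−24) = 0.294919735.
P = 344.447 / 0.294919735 ≈ 1167.93.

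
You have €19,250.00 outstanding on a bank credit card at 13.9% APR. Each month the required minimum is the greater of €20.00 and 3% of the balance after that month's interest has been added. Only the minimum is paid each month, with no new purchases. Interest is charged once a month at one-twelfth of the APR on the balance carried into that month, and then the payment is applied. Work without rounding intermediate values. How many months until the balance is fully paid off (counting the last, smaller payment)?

220 months

Monthly rate r = 13.9%/12 = 1.15833% = 0.0115833.
While 3% of the post-interest balance exceeds €20.00, each month B ← (B·(1+r))·(1 − 0.03), i.e. B shrinks by the factor (1+r)·0.97 = 0.98124.
This holds for months 1–179. Entering month 180 the balance is €648.44; 3% of the post-interest balance is now below €20.00, so the flat €20.00 minimum applies from here.
From month 180 a fixed €20.00 at rate r clears €648.44 in 41 more payments. Total: 179 + 41 = 220 months.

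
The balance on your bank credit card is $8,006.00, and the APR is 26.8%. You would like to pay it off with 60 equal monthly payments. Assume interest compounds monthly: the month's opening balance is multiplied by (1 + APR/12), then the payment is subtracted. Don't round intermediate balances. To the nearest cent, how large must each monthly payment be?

$243.51

Monthly rate r = 26.8%/12 = 2.23333% = 0.0223333.
Level-payment amortization: P = B₀·r / (1 − (1+r)^(−n)) = 8006.00·0.0223333 / (1 − 1.02233^(−60)).
Denominator 1 − (1+r)^(−60) = 0.734265021.
P = 178.801 / 0.734265021 ≈ 243.51.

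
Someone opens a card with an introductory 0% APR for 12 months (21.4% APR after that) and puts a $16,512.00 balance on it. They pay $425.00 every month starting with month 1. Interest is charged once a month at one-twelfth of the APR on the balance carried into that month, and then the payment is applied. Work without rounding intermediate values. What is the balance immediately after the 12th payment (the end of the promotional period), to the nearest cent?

$11,412.00

Promo months 1–12 at r₀ = 0%/12 = 0; months 13+ at r₁ = 21.4%/12 = 0.0178333.
After month 12 (no interest yet): B = $16,512.00 − 12·$425.00 = $11,412.00.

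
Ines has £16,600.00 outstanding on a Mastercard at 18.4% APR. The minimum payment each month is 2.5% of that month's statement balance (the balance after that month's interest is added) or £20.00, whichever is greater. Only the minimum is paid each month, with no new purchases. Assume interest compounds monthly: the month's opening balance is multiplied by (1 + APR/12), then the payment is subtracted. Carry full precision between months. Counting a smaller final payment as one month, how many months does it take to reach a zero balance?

Monthly rate r = 18.4%/12 = 1.53333% = 0.0153333.
While 2.5% of the post-interest balance exceeds £20.00, each month B ← (B·(1+r))·(1 − 0.025), i.e. B shrinks by the factor (1+r)·0.975 = 0.98995.
This holds for months 1–302. Entering month 303 the balance is £785.80; 2.5% of the post-interest balance is now below £20.00, so the flat £20.00 minimum applies from here.
From month 303 a fixed £20.00 at rate r clears £785.80 in 61 more payments. Total: 302 + 61 = 363 months.

363 months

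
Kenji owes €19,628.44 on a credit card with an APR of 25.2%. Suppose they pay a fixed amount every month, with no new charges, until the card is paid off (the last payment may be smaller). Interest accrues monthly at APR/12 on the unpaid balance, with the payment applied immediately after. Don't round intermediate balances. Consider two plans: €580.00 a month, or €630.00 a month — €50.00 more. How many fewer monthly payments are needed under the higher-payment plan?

Monthly rate r = 25.2%/12 = 2.1% = 0.021.
At €580.00/mo: n = ⌈−ln(1 − rB₀/P)/ln(1+r)⌉ = 60 payments (last €393.96); total interest = total paid − €19,628.44 = €14,985.52.
At €630.00/mo: 52 payments (last €67.94); total interest €12,569.50.
Payments saved = 60 − 52 = 8.

8 fewer payments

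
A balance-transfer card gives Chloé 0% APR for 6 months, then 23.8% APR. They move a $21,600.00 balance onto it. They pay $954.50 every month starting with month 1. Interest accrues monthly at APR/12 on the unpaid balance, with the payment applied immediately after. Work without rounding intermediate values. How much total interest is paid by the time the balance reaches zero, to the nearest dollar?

$3,580

Promo months 1–6 at r₀ = 0%/12 = 0; months 7+ at r₁ = 23.8%/12 = 0.0198333.
After month 6 (no interest yet): B = $21,600.00 − 6·$954.50 = $15,873.00.
Then at r₁ with $954.50/mo: n₂ = −ln(1 − r₁·B/P)/ln(1+r₁) ≈ 20.38 → 21 more payments.
Total paid = 26·$954.50 + $363.16 = $25,180.16; interest = $25,180.16 − $21,600.00 = $3,580.16.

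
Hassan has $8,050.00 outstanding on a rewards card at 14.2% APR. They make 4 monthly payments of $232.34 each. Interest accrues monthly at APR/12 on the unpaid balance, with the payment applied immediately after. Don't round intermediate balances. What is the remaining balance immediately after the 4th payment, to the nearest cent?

$7,491.86

Monthly rate r = 14.2%/12 = 1.18333% = 0.0118333.
Each month: B ← B·(1+r) − $232.34.
Month 1: interest $95.26; balance after payment $7,912.92.
Month 2: interest $93.64; balance after payment $7,774.21.
Month 3: interest $91.99; balance after payment $7,633.87.
Month 4: interest $90.33; balance after payment $7,491.86.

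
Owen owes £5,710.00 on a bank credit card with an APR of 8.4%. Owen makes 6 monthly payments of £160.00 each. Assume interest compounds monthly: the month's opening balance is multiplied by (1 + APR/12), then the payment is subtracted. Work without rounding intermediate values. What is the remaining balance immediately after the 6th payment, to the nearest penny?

£4,977.10

Monthly rate r = 8.4%/12 = 0.7% = 0.007.
Each month: B ← B·(1+r) − £160.00.
Month 1: interest £39.97; balance after payment £5,589.97.
Month 2: interest £39.13; balance after payment £5,469.10.
Month 3: interest £38.28; balance after payment £5,347.38.
Month 4: interest £37.43; balance after payment £5,224.82.
Month 5: interest £36.57; balance after payment £5,101.39.
Month 6: interest £35.71; balance after payment £4,977.10.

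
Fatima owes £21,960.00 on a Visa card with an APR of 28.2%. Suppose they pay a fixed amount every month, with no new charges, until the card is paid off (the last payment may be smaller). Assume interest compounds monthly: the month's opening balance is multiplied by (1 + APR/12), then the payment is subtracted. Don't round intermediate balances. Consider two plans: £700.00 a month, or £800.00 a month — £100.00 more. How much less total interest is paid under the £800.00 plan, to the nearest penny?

Monthly rate r = 28.2%/12 = 2.35% = 0.0235.
At £700.00/mo: n = ⌈−ln(1 − rB₀/P)/ln(1+r)⌉ = 58 payments (last £377.74); total interest = total paid − £21,960.00 = £18,317.74.
At £800.00/mo: 45 payments (last £477.91); total interest £13,717.91.
Interest saved = £18,317.74 − £13,717.91 = £4,599.83.

£4,599.83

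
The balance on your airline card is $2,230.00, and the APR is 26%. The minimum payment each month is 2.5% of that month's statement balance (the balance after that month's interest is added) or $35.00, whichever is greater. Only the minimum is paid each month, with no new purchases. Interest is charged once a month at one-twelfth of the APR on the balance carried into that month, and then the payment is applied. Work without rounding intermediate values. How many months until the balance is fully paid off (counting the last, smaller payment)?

214 months

Monthly rate r = 26%/12 = 2.16667% = 0.0216667.
While 2.5% of the post-interest balance exceeds $35.00, each month B ← (B·(1+r))·(1 − 0.025), i.e. B shrinks by the factor (1+r)·0.975 = 0.99613.
This holds for months 1–126. Entering month 127 the balance is $1,367.25; 2.5% of the post-interest balance is now below $35.00, so the flat $35.00 minimum applies from here.
From month 127 a fixed $35.00 at rate r clears $1,367.25 in 88 more payments. Total: 126 + 88 = 214 months.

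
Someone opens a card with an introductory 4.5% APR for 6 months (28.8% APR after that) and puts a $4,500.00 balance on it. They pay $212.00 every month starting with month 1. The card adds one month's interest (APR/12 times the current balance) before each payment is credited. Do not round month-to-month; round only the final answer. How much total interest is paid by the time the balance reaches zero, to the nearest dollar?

$983

Promo months 1–6 at r₀ = 4.5%/12 = 0.00375; months 7+ at r₁ = 28.8%/12 = 0.024.
After month 6: iterate B ← B·(1+r₀) − $212.00 for 6 months → $3,318.22.
Then at r₁ with $212.00/mo: n₂ = −ln(1 − r₁·B/P)/ln(1+r₁) ≈ 19.86 → 20 more payments.
Total paid = 25·$212.00 + $182.89 = $5,482.89; interest = $5,482.89 − $4,500.00 = $982.89.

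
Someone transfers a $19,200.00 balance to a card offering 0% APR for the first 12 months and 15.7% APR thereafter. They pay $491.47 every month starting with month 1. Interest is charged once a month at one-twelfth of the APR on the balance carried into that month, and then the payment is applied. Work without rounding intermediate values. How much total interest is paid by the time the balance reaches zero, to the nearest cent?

$3,226.60

Promo months 1–12 at r₀ = 0%/12 = 0; months 13+ at r₁ = 15.7%/12 = 0.0130833.
After month 12 (no interest yet): B = $19,200.00 − 12·$491.47 = $13,302.36.
Then at r₁ with $491.47/mo: n₂ = −ln(1 − r₁·B/P)/ln(1+r₁) ≈ 33.63 → 34 more payments.
Total paid = 45·$491.47 + $310.45 = $22,426.60; interest = $22,426.60 − $19,200.00 = $3,226.60.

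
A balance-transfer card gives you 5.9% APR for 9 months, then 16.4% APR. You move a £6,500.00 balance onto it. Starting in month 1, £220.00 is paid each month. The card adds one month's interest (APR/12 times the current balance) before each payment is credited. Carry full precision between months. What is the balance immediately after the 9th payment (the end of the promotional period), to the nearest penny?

£4,773.96

Promo months 1–9 at r₀ = 5.9%/12 = 0.00491667; months 10+ at r₁ = 16.4%/12 = 0.0136667.
After month 9: iterate B ← B·(1+r₀) − £220.00 for 9 months → £4,773.96.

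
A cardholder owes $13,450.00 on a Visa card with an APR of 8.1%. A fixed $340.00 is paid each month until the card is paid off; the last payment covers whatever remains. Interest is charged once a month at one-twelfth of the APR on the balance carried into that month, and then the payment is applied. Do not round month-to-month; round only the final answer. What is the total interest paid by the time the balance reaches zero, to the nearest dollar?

$2,250

Monthly rate r = 8.1%/12 = 0.675% = 0.00675.
Payoff takes n = ⌈−ln(1 − rB₀/P)/ln(1+r)⌉ = ⌈46.176⌉ = 47 payments; the last is $59.95.
Total paid = 46·$340.00 + $59.95 = $15,699.95.
Total interest = total paid − principal = $15,699.95 − $13,450.00 = $2,249.95.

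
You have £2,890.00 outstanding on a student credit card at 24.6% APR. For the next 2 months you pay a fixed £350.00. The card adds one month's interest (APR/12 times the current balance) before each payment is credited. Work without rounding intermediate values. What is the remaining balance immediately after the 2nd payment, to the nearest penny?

Monthly rate r = 24.6%/12 = 2.05% = 0.0205.
Each month: B ← B·(1+r) − £350.00.
Month 1: interest £59.25; balance after payment £2,599.24.
Month 2: interest £53.28; balance after payment £2,302.53.

£2,302.53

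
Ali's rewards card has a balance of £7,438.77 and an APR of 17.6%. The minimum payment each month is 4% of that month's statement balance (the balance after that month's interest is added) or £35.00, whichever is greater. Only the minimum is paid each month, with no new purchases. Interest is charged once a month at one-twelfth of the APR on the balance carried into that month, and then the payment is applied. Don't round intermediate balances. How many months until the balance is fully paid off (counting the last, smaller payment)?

113 months

Monthly rate r = 17.6%/12 = 1.46667% = 0.0146667.
While 4% of the post-interest balance exceeds £35.00, each month B ← (B·(1+r))·(1 − 0.04), i.e. B shrinks by the factor (1+r)·0.96 = 0.97408.
This holds for months 1–83. Entering month 84 the balance is £841.11; 4% of the post-interest balance is now below £35.00, so the flat £35.00 minimum applies from here.
From month 84 a fixed £35.00 at rate r clears £841.11 in 30 more payments. Total: 83 + 30 = 113 months.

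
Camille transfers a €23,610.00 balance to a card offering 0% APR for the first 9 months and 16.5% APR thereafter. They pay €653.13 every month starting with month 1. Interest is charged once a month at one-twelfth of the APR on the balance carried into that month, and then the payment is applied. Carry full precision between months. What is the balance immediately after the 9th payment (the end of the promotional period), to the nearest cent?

€17,731.83

Promo months 1–9 at r₀ = 0%/12 = 0; months 10+ at r₁ = 16.5%/12 = 0.01375.
After month 9 (no interest yet): B = €23,610.00 − 9·€653.13 = €17,731.83.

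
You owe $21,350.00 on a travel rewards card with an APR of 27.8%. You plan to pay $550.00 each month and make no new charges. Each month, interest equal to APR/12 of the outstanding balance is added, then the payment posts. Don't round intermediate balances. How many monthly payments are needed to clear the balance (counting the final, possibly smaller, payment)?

Monthly rate r = 27.8%/12 = 2.31667% = 0.0231667.
Recurrence: B ← B·(1+r) − $550.00.
Month 1: interest $494.61; balance after payment $21,294.61.
Month 2: interest $493.33; balance after payment $21,237.93.
Closed form: n = −ln(1 − rB₀/P)/ln(1+r) = −ln(0.10071)/ln(1.02317) ≈ 100.229, so the balance reaches zero during payment 101.

101 payments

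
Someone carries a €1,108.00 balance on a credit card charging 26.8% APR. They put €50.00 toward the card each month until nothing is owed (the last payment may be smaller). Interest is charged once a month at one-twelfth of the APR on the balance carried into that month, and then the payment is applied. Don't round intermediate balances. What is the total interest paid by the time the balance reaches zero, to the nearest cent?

€438.18

Monthly rate r = 26.8%/12 = 2.23333% = 0.0223333.
Payoff takes n = ⌈−ln(1 − rB₀/P)/ln(1+r)⌉ = ⌈30.923⌉ = 31 payments; the last is €46.18.
Total paid = 30·€50.00 + €46.18 = €1,546.18.
Total interest = total paid − principal = €1,546.18 − €1,108.00 = €438.18.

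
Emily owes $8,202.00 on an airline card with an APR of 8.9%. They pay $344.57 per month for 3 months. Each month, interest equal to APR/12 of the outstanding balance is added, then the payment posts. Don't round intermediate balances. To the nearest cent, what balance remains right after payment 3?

$7,344.46

Monthly rate r = 8.9%/12 = 0.741667% = 0.00741667.
Each month: B ← B·(1+r) − $344.57.
Month 1: interest $60.83; balance after payment $7,918.26.
Month 2: interest $58.73; balance after payment $7,632.42.
Month 3: interest $56.61; balance after payment $7,344.46.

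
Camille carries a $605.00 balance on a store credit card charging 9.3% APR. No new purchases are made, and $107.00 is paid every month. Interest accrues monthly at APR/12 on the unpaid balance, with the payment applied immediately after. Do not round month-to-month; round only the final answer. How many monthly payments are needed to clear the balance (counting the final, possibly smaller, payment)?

6 payments

Monthly rate r = 9.3%/12 = 0.775% = 0.00775.
Recurrence: B ← B·(1+r) − $107.00.
Month 1: interest $4.69; balance after payment $502.69.
Month 2: interest $3.90; balance after payment $399.58.
Month 3: interest $3.10; balance after payment $295.68.
Month 4: interest $2.29; balance after payment $190.97.
Month 5: interest $1.48; balance after payment $85.45.
Month 6: interest $0.66; balance after payment $0.00.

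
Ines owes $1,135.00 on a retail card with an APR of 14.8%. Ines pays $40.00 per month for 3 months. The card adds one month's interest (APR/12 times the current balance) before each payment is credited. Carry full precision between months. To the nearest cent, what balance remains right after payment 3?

$1,056.03

Monthly rate r = 14.8%/12 = 1.23333% = 0.0123333.
Each month: B ← B·(1+r) − $40.00.
Month 1: interest $14.00; balance after payment $1,109.00.
Month 2: interest $13.68; balance after payment $1,082.68.
Month 3: interest $13.35; balance after payment $1,056.03.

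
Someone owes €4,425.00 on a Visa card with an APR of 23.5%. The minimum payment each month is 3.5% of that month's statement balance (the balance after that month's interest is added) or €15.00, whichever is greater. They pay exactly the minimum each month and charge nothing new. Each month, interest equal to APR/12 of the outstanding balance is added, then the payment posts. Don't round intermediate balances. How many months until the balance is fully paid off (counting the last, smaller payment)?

Monthly rate r = 23.5%/12 = 1.95833% = 0.0195833.
While 3.5% of the post-interest balance exceeds €15.00, each month B ← (B·(1+r))·(1 − 0.035), i.e. B shrinks by the factor (1+r)·0.965 = 0.9839.
This holds for months 1–146. Entering month 147 the balance is €413.64; 3.5% of the post-interest balance is now below €15.00, so the flat €15.00 minimum applies from here.
From month 147 a fixed €15.00 at rate r clears €413.64 in 41 more payments. Total: 146 + 41 = 187 months.

187 months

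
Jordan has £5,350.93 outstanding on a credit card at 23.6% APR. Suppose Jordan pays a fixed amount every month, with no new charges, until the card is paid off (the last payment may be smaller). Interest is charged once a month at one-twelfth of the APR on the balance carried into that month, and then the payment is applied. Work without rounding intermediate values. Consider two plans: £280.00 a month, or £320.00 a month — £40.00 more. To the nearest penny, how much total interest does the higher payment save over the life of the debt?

Monthly rate r = 23.6%/12 = 1.96667% = 0.0196667.
At £280.00/mo: n = ⌈−ln(1 − rB₀/P)/ln(1+r)⌉ = 25 payments (last £56.92); total interest = total paid − £5,350.93 = £1,425.99.
At £320.00/mo: 21 payments (last £152.94); total interest £1,202.01.
Interest saved = £1,425.99 − £1,202.01 = £223.98.

£223.98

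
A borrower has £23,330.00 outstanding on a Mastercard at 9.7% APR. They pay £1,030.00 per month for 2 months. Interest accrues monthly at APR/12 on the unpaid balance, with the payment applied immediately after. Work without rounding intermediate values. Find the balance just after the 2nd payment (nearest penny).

£21,640.37

Monthly rate r = 9.7%/12 = 0.808333% = 0.00808333.
Each month: B ← B·(1+r) − £1,030.00.
Month 1: interest £188.58; balance after payment £22,488.58.
Month 2: interest £181.78; balance after payment £21,640.37.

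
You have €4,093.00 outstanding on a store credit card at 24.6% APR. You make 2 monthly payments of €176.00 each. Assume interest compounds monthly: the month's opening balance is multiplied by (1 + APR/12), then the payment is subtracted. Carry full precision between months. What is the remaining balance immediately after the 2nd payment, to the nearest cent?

€3,906.93

Monthly rate r = 24.6%/12 = 2.05% = 0.0205.
Each month: B ← B·(1+r) − €176.00.
Month 1: interest €83.91; balance after payment €4,000.91.
Month 2: interest €82.02; balance after payment €3,906.93.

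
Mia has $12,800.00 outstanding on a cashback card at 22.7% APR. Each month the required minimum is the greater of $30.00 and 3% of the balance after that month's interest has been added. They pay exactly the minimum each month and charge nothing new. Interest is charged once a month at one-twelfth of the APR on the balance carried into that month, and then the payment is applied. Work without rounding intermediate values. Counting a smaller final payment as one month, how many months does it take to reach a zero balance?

Monthly rate r = 22.7%/12 = 1.89167% = 0.0189167.
While 3% of the post-interest balance exceeds $30.00, each month B ← (B·(1+r))·(1 − 0.03), i.e. B shrinks by the factor (1+r)·0.97 = 0.98835.
This holds for months 1–220. Entering month 221 the balance is $971.62; 3% of the post-interest balance is now below $30.00, so the flat $30.00 minimum applies from here.
From month 221 a fixed $30.00 at rate r clears $971.62 in 51 more payments. Total: 220 + 51 = 271 months.

271 months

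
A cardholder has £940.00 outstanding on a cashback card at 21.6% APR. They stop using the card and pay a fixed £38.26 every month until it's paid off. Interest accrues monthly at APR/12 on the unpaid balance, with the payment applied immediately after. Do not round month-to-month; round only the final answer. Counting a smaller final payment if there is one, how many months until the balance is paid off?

33 payments

Monthly rate r = 21.6%/12 = 1.8% = 0.018.
Recurrence: B ← B·(1+r) − £38.26.
Month 1: interest £16.92; balance after payment £918.66.
Month 2: interest £16.54; balance after payment £896.94.
Closed form: n = −ln(1 − rB₀/P)/ln(1+r) = −ln(0.55776)/ln(1.018) ≈ 32.726, so the balance reaches zero during payment 33.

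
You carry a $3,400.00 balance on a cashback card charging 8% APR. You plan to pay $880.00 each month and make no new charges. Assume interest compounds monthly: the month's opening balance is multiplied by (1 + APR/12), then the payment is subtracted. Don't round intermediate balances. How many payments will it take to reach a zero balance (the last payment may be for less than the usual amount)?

4 payments

Monthly rate r = 8%/12 = 0.666667% = 0.00666667.
Recurrence: B ← B·(1+r) − $880.00.
Month 1: interest $22.67; balance after payment $2,542.67.
Month 2: interest $16.95; balance after payment $1,679.62.
Month 3: interest $11.20; balance after payment $810.82.
Month 4: interest $5.41; balance after payment $0.00.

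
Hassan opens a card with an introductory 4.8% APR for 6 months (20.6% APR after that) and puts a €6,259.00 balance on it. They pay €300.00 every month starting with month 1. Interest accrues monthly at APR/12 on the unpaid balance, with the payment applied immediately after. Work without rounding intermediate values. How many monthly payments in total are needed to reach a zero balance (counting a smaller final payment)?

Promo months 1–6 at r₀ = 4.8%/12 = 0.004; months 7+ at r₁ = 20.6%/12 = 0.0171667.
After month 6: iterate B ← B·(1+r₀) − €300.00 for 6 months → €4,592.63.
Then at r₁ with €300.00/mo: n₂ = −ln(1 − r₁·B/P)/ln(1+r₁) ≈ 17.91 → 18 more payments.

24 months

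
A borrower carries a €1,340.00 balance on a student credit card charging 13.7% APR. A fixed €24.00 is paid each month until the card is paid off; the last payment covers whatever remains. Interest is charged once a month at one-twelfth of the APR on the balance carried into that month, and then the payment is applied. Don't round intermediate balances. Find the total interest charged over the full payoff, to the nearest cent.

Monthly rate r = 13.7%/12 = 1.14167% = 0.0114167.
Payoff takes n = ⌈−ln(1 − rB₀/P)/ln(1+r)⌉ = ⌈89.371⌉ = 90 payments; the last is €8.94.
Total paid = 89·€24.00 + €8.94 = €2,144.94.
Total interest = total paid − principal = €2,144.94 − €1,340.00 = €804.94.

€804.94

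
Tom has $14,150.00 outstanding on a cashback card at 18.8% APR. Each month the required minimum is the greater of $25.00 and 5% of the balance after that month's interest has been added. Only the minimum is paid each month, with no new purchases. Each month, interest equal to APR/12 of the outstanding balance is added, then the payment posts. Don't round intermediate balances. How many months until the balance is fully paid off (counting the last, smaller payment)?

Monthly rate r = 18.8%/12 = 1.56667% = 0.0156667.
While 5% of the post-interest balance exceeds $25.00, each month B ← (B·(1+r))·(1 − 0.05), i.e. B shrinks by the factor (1+r)·0.95 = 0.96488.
This holds for months 1–94. Entering month 95 the balance is $491.35; 5% of the post-interest balance is now below $25.00, so the flat $25.00 minimum applies from here.
From month 95 a fixed $25.00 at rate r clears $491.35 in 24 more payments. Total: 94 + 24 = 118 months.

118 months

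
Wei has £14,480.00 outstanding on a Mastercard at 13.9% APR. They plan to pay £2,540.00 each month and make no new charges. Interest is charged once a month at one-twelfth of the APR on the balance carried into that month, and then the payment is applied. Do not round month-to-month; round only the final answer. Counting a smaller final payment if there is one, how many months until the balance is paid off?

6 payments

Monthly rate r = 13.9%/12 = 1.15833% = 0.0115833.
Recurrence: B ← B·(1+r) − £2,540.00.
Month 1: interest £167.73; balance after payment £12,107.73.
Month 2: interest £140.25; balance after payment £9,707.97.
Month 3: interest £112.45; balance after payment £7,280.43.
Month 4: interest £84.33; balance after payment £4,824.76.
Month 5: interest £55.89; balance after payment £2,340.64.
Month 6: interest £27.11; balance after payment £0.00.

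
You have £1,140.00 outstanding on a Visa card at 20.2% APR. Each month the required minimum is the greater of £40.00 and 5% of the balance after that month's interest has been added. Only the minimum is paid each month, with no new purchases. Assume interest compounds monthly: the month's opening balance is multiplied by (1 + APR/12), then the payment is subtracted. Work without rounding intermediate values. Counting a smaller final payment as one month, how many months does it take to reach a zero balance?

35 months

Monthly rate r = 20.2%/12 = 1.68333% = 0.0168333.
While 5% of the post-interest balance exceeds £40.00, each month B ← (B·(1+r))·(1 − 0.05), i.e. B shrinks by the factor (1+r)·0.95 = 0.96599.
This holds for months 1–11. Entering month 12 the balance is £779.13; 5% of the post-interest balance is now below £40.00, so the flat £40.00 minimum applies from here.
From month 12 a fixed £40.00 at rate r clears £779.13 in 24 more payments. Total: 11 + 24 = 35 months.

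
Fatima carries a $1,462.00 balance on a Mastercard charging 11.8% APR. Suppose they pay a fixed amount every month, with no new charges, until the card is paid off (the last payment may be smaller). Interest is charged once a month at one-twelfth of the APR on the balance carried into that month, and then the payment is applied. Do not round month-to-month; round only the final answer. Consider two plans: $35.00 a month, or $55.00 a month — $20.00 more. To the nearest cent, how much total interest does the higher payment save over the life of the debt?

$188.83

Monthly rate r = 11.8%/12 = 0.983333% = 0.00983333.
At $35.00/mo: n = ⌈−ln(1 − rB₀/P)/ln(1+r)⌉ = 55 payments (last $1.81); total interest = total paid − $1,462.00 = $429.81.
At $55.00/mo: 31 payments (last $52.98); total interest $240.98.
Interest saved = $429.81 − $240.98 = $188.83.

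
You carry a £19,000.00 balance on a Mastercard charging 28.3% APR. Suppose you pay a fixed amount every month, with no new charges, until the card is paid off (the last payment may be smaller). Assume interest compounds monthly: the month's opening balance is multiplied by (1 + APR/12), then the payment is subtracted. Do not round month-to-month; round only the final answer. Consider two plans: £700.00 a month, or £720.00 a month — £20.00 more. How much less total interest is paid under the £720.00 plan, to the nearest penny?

Monthly rate r = 28.3%/12 = 2.35833% = 0.0235833.
At £700.00/mo: n = ⌈−ln(1 − rB₀/P)/ln(1+r)⌉ = 44 payments (last £591.82); total interest = total paid − £19,000.00 = £11,691.82.
At £720.00/mo: 42 payments (last £559.44); total interest £11,079.44.
Interest saved = £11,691.82 − £11,079.44 = £612.38.

£612.38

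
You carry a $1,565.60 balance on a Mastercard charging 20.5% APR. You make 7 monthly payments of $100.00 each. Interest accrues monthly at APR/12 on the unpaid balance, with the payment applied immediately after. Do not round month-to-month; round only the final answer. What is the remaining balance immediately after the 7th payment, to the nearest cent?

$1,025.78

Monthly rate r = 20.5%/12 = 1.70833% = 0.0170833.
Each month: B ← B·(1+r) − $100.00.
Month 1: interest $26.75; balance after payment $1,492.35.
Month 2: interest $25.49; balance after payment $1,417.84.
Month 3: interest $24.22; balance after payment $1,342.06.
Month 4: interest $22.93; balance after payment $1,264.99.
Month 5: interest $21.61; balance after payment $1,186.60.
Month 6: interest $20.27; balance after payment $1,106.87.
Month 7: interest $18.91; balance after payment $1,025.78.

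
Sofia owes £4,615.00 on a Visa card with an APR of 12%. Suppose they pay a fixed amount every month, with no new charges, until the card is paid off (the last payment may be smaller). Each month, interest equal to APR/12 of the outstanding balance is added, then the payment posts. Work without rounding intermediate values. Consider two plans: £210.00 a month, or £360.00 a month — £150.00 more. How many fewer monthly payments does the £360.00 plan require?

Monthly rate r = 12%/12 = 1% = 0.01.
At £210.00/mo: n = ⌈−ln(1 − rB₀/P)/ln(1+r)⌉ = 25 payments (last £197.35); total interest = total paid − £4,615.00 = £622.35.
At £360.00/mo: 14 payments (last £283.75); total interest £348.75.
Payments saved = 25 − 14 = 11.

11 fewer payments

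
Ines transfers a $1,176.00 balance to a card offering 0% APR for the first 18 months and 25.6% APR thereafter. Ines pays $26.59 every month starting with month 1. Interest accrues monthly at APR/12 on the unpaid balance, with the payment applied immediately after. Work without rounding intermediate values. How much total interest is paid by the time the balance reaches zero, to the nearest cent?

$335.41

Promo months 1–18 at r₀ = 0%/12 = 0; months 19+ at r₁ = 25.6%/12 = 0.0213333.
After month 18 (no interest yet): B = $1,176.00 − 18·$26.59 = $697.38.
Then at r₁ with $26.59/mo: n₂ = −ln(1 − r₁·B/P)/ln(1+r₁) ≈ 38.84 → 39 more payments.
Total paid = 56·$26.59 + $22.37 = $1,511.41; interest = $1,511.41 − $1,176.00 = $335.41.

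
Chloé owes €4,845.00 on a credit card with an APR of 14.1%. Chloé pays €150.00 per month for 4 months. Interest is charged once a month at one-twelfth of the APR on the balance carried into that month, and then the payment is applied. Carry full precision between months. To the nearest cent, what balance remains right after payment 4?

€4,466.10

Monthly rate r = 14.1%/12 = 1.175% = 0.01175.
Each month: B ← B·(1+r) − €150.00.
Month 1: interest €56.93; balance after payment €4,751.93.
Month 2: interest €55.84; balance after payment €4,657.76.
Month 3: interest €54.73; balance after payment €4,562.49.
Month 4: interest €53.61; balance after payment €4,466.10.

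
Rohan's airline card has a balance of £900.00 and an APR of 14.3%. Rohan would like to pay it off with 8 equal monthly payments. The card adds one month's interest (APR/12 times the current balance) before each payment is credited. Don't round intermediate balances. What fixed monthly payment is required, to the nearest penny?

Monthly rate r = 14.3%/12 = 1.19167% = 0.0119167.
Level-payment amortization: P = B₀·r / (1 − (1+r)^(−n)) = 900.00·0.0119167 / (1 − 1.01192^(−8)).
Denominator 1 − (1+r)^(−8) = 0.090417684.
P = 10.725 / 0.090417684 ≈ 118.62.

£118.62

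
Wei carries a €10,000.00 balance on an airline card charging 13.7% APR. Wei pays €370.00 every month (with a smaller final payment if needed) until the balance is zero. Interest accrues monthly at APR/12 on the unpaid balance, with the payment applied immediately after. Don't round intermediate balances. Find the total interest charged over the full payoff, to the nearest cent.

Monthly rate r = 13.7%/12 = 1.14167% = 0.0114167.
Payoff takes n = ⌈−ln(1 − rB₀/P)/ln(1+r)⌉ = ⌈32.503⌉ = 33 payments; the last is €186.74.
Total paid = 32·€370.00 + €186.74 = €12,026.74.
Total interest = total paid − principal = €12,026.74 − €10,000.00 = €2,026.74.

€2,026.74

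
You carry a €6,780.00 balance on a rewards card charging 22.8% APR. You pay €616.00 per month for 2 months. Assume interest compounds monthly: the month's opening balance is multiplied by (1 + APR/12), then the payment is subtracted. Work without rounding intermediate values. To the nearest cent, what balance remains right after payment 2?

Monthly rate r = 22.8%/12 = 1.9% = 0.019.
Each month: B ← B·(1+r) − €616.00.
Month 1: interest €128.82; balance after payment €6,292.82.
Month 2: interest €119.56; balance after payment €5,796.38.

€5,796.38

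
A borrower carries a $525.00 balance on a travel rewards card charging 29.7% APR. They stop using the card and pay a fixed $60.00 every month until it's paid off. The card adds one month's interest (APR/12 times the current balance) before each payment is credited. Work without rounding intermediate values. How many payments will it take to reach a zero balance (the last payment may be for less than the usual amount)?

10 months

Monthly rate r = 29.7%/12 = 2.475% = 0.02475.
Recurrence: B ← B·(1+r) − $60.00.
Month 1: interest $12.99; balance after payment $477.99.
Month 2: interest $11.83; balance after payment $429.82.
Closed form: n = −ln(1 − rB₀/P)/ln(1+r) = −ln(0.78344)/ln(1.02475) ≈ 9.983, so the balance reaches zero during payment 10.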